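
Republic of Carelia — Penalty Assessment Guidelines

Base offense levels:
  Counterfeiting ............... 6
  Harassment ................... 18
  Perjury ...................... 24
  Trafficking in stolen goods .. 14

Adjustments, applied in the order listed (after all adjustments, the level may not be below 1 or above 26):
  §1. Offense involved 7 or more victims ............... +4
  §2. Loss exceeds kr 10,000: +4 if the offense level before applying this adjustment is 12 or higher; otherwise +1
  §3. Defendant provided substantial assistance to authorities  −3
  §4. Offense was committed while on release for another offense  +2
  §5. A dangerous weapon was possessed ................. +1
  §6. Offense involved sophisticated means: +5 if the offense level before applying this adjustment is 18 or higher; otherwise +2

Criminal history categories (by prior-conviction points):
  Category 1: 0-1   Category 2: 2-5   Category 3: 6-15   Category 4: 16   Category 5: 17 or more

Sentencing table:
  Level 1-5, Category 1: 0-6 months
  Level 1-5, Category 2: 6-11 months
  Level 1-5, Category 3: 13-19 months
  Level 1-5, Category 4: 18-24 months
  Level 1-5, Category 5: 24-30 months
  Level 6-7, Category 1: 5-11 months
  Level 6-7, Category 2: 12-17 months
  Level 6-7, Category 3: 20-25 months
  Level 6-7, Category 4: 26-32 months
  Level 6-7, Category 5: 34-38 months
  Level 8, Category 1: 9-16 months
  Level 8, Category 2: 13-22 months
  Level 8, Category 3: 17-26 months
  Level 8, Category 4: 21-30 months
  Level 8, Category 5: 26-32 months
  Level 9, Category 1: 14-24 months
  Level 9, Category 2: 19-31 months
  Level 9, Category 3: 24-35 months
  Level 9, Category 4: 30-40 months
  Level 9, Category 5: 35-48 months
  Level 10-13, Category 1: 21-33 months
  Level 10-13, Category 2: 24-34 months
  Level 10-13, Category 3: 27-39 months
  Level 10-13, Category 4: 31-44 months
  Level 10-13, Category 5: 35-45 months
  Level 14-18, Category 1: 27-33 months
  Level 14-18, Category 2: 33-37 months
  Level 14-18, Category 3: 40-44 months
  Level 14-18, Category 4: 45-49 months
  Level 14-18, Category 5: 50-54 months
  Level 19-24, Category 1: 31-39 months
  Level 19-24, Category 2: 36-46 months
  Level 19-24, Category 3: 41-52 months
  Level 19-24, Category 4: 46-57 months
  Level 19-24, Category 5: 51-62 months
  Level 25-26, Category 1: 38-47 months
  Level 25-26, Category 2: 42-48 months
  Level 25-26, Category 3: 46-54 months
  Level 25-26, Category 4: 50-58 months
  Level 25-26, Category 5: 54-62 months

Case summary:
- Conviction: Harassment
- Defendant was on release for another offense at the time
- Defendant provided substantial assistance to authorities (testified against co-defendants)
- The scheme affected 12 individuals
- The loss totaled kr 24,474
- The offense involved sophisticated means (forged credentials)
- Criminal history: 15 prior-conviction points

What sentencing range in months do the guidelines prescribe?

46-54 months

Base offense level for harassment: 18.
§1 applies: 18 + 4 = 22.
§2 applies (level before this adjustment is 22 ≥ 12, so +4): 22 + 4 = 26.
§3 applies: 26 − 3 = 23.
§4 applies: 23 + 2 = 25.
§6 applies (level before this adjustment is 25 ≥ 18, so +5): 25 + 5 = 30.
Level 30 exceeds the maximum of 26; capped at 26.
Final offense level: 26.
Criminal history: 15 prior points → Category 3 (6-15).
Level 26 falls in the 25-26 band.
Grid: Level 25-26 × Category 3 = 46-54 months.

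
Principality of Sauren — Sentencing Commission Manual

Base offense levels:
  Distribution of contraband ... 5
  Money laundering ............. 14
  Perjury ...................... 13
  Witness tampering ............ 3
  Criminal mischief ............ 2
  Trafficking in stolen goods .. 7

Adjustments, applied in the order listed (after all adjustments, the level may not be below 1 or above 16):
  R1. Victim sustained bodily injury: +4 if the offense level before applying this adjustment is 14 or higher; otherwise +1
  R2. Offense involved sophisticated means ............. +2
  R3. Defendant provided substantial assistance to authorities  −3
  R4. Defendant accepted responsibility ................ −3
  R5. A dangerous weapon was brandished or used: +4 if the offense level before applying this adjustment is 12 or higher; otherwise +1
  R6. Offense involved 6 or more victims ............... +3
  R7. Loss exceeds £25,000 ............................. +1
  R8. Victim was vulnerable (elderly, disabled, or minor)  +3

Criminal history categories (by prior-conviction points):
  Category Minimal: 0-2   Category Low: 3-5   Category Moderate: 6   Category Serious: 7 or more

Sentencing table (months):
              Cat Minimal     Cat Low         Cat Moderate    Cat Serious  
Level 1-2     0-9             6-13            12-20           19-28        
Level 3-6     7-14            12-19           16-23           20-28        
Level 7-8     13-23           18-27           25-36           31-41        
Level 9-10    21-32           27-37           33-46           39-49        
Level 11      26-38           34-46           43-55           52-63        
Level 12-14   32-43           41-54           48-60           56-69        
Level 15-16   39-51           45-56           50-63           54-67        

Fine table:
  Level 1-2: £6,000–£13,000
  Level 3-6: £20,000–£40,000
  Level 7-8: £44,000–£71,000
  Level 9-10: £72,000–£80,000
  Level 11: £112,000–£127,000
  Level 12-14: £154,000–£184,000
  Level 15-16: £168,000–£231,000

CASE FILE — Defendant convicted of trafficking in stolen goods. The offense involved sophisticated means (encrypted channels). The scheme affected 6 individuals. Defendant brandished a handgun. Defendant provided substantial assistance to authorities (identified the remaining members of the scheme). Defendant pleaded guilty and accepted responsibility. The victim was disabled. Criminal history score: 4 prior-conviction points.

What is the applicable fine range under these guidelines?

£72,000–£80,000

Base offense level for trafficking in stolen goods: 7.
R2 applies: 7 + 2 = 9.
R3 applies: 9 − 3 = 6.
R4 applies: 6 − 3 = 3.
R5 applies (level before this adjustment is 3 < 12, so +1): 3 + 1 = 4.
R6 applies: 4 + 3 = 7.
R8 applies: 7 + 3 = 10.
Final offense level: 10.
Level 10 falls in the 9-10 band.
Fine table: Level 9-10 → £72,000–£80,000.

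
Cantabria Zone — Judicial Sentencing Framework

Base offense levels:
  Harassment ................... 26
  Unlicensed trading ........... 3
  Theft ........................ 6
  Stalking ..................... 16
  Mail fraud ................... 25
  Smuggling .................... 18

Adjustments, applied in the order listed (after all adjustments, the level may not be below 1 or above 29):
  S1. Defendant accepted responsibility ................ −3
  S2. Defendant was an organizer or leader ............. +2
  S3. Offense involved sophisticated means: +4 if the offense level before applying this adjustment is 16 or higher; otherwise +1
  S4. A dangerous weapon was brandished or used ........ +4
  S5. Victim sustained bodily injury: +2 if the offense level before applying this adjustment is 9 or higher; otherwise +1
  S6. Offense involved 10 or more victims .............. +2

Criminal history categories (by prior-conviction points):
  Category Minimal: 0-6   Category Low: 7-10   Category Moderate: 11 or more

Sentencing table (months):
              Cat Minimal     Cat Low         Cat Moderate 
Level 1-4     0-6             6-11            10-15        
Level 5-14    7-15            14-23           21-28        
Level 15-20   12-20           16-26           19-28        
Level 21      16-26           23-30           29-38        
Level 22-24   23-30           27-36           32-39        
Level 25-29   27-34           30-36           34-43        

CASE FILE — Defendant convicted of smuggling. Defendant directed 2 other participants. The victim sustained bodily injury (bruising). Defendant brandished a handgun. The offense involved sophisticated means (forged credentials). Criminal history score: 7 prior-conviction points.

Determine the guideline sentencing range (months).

30-36 months

Base offense level for smuggling: 18.
S1 does not apply.
S2 applies: 18 + 2 = 20.
S3 applies (level before this adjustment is 20 ≥ 16, so +4): 20 + 4 = 24.
S4 applies: 24 + 4 = 28.
S5 applies (level before this adjustment is 28 ≥ 9, so +2): 28 + 2 = 30.
S6 does not apply.
Level 30 exceeds the maximum of 29; capped at 29.
Final offense level: 29.
Criminal history: 7 prior points → Category Low (7-10).
Level 29 falls in the 25-29 band.
Grid: Level 25-29 × Category Low = 30-36 months.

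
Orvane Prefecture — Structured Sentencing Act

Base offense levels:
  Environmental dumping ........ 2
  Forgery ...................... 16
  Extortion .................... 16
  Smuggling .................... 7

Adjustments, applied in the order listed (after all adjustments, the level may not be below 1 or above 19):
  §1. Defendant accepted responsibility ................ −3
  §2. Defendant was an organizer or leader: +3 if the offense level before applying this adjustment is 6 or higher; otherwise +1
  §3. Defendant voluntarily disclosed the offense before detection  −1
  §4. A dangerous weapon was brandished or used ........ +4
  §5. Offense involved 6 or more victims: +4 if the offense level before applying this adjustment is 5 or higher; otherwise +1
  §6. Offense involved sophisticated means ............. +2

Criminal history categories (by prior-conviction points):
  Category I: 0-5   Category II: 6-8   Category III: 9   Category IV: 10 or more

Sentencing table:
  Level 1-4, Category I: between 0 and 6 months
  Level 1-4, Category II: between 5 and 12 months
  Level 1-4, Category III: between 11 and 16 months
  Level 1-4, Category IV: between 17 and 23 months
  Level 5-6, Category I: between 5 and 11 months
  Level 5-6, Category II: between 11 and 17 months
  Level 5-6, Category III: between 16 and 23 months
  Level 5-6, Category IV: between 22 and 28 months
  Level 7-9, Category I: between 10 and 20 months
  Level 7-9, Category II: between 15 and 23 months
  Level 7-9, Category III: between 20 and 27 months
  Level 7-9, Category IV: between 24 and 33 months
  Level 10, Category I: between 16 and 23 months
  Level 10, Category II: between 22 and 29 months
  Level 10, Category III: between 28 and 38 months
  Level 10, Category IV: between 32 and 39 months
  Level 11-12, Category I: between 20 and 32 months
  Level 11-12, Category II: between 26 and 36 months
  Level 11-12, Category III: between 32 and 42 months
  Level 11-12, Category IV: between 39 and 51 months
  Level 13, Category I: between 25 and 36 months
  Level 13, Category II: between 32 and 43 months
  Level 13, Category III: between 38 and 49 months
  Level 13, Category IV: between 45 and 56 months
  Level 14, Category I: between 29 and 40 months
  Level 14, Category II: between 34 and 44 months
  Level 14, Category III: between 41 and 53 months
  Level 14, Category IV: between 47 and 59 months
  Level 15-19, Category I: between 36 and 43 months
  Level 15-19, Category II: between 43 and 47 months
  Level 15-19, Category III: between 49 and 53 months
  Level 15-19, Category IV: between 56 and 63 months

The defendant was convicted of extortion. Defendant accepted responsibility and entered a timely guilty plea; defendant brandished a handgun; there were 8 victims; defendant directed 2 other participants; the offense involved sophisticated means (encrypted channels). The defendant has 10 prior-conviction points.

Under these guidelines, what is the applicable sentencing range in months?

56-63 months

Base offense level for extortion: 16.
§1 applies: 16 − 3 = 13.
§2 applies (level before this adjustment is 13 ≥ 6, so +3): 13 + 3 = 16.
§3 does not apply.
§4 applies: 16 + 4 = 20.
§5 applies (level before this adjustment is 20 ≥ 5, so +4): 20 + 4 = 24.
§6 applies: 24 + 2 = 26.
Level 26 exceeds the maximum of 19; capped at 19.
Final offense level: 19.
Criminal history: 10 prior points → Category IV (10+).
Level 19 falls in the 15-19 band.
Grid: Level 15-19 × Category IV = 56-63 months.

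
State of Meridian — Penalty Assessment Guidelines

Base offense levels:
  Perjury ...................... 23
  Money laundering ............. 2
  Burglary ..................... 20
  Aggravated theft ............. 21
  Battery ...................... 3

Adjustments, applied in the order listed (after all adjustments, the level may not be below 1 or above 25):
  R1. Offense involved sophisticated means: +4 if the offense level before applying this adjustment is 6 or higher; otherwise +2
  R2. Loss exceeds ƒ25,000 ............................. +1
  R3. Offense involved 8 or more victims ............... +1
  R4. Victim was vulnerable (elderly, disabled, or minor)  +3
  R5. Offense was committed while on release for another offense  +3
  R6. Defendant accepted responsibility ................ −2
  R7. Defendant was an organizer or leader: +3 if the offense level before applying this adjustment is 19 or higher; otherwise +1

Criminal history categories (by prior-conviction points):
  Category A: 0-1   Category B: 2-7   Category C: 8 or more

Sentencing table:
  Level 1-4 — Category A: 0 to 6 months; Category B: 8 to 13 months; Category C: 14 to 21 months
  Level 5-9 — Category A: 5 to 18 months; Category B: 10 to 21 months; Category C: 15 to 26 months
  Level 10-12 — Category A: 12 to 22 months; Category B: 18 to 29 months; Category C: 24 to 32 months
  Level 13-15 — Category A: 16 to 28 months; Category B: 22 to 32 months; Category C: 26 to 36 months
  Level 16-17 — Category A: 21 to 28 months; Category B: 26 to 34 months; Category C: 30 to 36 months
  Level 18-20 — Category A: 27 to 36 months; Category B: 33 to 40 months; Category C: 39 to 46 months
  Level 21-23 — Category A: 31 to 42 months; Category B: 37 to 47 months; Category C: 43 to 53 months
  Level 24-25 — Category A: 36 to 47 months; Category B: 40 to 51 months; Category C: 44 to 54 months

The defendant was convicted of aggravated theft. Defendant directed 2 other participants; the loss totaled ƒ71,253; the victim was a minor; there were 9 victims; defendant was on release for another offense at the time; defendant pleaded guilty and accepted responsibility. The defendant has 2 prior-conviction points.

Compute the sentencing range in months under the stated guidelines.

40-51 months

Base offense level for aggravated theft: 21.
R2 applies: 21 + 1 = 22.
R3 applies: 22 + 1 = 23.
R4 applies: 23 + 3 = 26.
R5 applies: 26 + 3 = 29.
R6 applies: 29 − 2 = 27.
R7 applies (level before this adjustment is 27 ≥ 19, so +3): 27 + 3 = 30.
Level 30 exceeds the maximum of 25; capped at 25.
Final offense level: 25.
Criminal history: 2 prior points → Category B (2-7).
Level 25 falls in the 24-25 band.
Grid: Level 24-25 × Category B = 40-51 months.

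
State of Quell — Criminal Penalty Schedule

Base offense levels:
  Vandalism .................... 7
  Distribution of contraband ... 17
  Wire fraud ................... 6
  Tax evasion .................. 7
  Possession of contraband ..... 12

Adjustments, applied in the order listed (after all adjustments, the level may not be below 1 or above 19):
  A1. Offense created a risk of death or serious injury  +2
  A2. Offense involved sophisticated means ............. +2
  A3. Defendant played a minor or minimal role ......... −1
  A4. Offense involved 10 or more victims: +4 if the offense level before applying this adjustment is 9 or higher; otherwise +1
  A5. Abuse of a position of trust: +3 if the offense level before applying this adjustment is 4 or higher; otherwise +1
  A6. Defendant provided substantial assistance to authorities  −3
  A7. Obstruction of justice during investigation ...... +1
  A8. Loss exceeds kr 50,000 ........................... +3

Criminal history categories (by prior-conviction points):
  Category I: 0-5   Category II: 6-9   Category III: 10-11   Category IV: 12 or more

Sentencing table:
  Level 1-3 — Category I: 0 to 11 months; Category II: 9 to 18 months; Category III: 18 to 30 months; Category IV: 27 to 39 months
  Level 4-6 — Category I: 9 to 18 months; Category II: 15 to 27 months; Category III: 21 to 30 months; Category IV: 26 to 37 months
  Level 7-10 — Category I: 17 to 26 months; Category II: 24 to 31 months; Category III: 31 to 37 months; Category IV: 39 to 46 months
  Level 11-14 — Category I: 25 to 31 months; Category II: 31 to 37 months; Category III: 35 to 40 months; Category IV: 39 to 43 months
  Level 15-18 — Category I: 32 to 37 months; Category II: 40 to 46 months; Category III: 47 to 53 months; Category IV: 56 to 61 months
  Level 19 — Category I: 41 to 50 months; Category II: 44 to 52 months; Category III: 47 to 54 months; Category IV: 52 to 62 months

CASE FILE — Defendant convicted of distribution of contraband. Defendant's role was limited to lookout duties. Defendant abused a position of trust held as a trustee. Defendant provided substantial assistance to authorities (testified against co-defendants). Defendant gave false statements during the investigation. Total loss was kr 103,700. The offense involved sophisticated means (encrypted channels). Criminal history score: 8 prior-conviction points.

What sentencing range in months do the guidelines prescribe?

Base offense level for distribution of contraband: 17.
A1 does not apply.
A2 applies: 17 + 2 = 19.
A3 applies: 19 − 1 = 18.
A4 does not apply.
A5 applies (level before this adjustment is 18 ≥ 4, so +3): 18 + 3 = 21.
A6 applies: 21 − 3 = 18.
A7 applies: 18 + 1 = 19.
A8 applies: 19 + 3 = 22.
Level 22 exceeds the maximum of 19; capped at 19.
Final offense level: 19.
Criminal history: 8 prior points → Category II (6-9).
Level 19 falls in the 19 band.
Grid: Level 19 × Category II = 44-52 months.

44-52 months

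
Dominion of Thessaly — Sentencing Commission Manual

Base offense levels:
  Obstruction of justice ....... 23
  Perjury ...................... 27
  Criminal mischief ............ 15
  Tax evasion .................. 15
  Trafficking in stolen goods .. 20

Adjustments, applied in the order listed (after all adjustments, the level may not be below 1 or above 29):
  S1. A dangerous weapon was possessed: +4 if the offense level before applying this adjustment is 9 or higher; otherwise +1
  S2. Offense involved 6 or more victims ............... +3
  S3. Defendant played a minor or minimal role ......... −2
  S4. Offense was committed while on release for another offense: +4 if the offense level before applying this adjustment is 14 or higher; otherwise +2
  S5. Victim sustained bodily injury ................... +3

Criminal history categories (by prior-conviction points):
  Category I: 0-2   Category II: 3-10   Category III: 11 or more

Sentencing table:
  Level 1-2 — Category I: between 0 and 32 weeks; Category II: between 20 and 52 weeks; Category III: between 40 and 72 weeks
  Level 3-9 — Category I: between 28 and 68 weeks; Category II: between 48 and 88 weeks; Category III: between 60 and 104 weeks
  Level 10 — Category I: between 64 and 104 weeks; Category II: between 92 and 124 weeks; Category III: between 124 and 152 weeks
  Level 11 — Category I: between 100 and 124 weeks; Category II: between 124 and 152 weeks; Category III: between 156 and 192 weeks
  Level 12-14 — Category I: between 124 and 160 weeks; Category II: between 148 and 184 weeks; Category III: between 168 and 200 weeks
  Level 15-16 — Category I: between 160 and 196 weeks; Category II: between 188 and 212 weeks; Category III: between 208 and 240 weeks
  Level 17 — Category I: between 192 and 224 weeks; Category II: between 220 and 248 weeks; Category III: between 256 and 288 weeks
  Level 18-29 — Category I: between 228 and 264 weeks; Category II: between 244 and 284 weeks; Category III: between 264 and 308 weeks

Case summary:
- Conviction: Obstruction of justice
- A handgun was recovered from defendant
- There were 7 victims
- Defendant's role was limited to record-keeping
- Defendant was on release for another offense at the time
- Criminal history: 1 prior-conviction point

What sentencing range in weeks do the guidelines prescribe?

228-264 weeks

Base offense level for obstruction of justice: 23.
S1 applies (level before this adjustment is 23 ≥ 9, so +4): 23 + 4 = 27.
S2 applies: 27 + 3 = 30.
S3 applies: 30 − 2 = 28.
S4 applies (level before this adjustment is 28 ≥ 14, so +4): 28 + 4 = 32.
Level 32 exceeds the maximum of 29; capped at 29.
Final offense level: 29.
Criminal history: 1 prior point → Category I (0-2).
Level 29 falls in the 18-29 band.
Grid: Level 18-29 × Category I = 228-264 weeks.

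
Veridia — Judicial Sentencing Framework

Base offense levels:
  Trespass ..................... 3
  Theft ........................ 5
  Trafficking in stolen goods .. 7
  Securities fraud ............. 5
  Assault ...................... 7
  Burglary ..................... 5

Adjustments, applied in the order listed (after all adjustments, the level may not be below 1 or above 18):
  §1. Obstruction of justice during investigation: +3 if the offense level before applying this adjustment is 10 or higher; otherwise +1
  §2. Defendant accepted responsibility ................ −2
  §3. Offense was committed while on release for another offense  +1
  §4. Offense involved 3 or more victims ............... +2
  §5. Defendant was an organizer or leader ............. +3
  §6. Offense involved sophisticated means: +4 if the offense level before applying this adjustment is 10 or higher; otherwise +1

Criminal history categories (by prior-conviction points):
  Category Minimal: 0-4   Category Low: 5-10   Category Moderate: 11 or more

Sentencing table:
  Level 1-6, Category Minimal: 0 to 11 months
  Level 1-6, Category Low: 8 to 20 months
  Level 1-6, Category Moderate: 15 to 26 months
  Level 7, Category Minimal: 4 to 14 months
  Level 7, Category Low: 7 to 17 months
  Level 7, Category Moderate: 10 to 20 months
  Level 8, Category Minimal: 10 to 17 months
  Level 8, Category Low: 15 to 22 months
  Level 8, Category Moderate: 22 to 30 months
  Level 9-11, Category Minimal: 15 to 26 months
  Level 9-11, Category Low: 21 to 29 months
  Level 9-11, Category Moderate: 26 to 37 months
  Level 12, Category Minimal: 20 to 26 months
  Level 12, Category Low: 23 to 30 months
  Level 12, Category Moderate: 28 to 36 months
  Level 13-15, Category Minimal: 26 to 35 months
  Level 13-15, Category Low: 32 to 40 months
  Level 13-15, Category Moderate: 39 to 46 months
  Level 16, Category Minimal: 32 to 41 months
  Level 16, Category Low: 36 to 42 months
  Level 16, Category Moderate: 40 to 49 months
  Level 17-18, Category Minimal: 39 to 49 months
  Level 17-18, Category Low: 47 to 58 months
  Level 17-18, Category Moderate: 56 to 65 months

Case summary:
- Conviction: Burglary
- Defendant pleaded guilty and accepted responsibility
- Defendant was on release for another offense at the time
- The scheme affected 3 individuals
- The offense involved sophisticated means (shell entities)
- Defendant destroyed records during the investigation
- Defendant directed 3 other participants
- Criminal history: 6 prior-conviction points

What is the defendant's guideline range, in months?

Base offense level for burglary: 5.
§1 applies (level before this adjustment is 5 < 10, so +1): 5 + 1 = 6.
§2 applies: 6 − 2 = 4.
§3 applies: 4 + 1 = 5.
§4 applies: 5 + 2 = 7.
§5 applies: 7 + 3 = 10.
§6 applies (level before this adjustment is 10 ≥ 10, so +4): 10 + 4 = 14.
Final offense level: 14.
Criminal history: 6 prior points → Category Low (5-10).
Level 14 falls in the 13-15 band.
Grid: Level 13-15 × Category Low = 32-40 months.

32-40 months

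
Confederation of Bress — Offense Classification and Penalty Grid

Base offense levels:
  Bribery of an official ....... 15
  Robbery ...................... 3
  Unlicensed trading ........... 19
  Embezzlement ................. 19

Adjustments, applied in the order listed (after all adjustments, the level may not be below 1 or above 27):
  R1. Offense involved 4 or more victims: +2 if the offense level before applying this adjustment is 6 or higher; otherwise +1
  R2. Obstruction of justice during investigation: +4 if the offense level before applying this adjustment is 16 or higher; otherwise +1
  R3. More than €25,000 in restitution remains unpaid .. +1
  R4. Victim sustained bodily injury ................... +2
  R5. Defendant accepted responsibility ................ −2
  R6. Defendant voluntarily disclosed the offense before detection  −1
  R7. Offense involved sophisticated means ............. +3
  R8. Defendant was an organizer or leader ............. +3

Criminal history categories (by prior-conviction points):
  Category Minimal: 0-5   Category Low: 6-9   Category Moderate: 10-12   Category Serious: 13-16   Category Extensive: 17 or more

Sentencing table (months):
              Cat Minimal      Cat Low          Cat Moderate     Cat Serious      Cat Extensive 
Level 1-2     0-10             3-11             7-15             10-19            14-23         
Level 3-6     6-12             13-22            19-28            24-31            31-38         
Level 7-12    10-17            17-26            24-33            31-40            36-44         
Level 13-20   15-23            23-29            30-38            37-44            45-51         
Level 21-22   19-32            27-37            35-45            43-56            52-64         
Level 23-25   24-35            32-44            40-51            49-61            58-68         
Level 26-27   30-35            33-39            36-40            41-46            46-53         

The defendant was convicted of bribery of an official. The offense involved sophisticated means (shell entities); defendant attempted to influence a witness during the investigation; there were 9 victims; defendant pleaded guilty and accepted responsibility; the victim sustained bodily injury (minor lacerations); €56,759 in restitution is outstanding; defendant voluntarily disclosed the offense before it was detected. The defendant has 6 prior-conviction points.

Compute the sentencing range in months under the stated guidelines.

32-44 months

Base offense level for bribery of an official: 15.
R1 applies (level before this adjustment is 15 ≥ 6, so +2): 15 + 2 = 17.
R2 applies (level before this adjustment is 17 ≥ 16, so +4): 17 + 4 = 21.
R3 applies: 21 + 1 = 22.
R4 applies: 22 + 2 = 24.
R5 applies: 24 − 2 = 22.
R6 applies: 22 − 1 = 21.
R7 applies: 21 + 3 = 24.
R8 does not apply.
Final offense level: 24.
Criminal history: 6 prior points → Category Low (6-9).
Level 24 falls in the 23-25 band.
Grid: Level 23-25 × Category Low = 32-44 months.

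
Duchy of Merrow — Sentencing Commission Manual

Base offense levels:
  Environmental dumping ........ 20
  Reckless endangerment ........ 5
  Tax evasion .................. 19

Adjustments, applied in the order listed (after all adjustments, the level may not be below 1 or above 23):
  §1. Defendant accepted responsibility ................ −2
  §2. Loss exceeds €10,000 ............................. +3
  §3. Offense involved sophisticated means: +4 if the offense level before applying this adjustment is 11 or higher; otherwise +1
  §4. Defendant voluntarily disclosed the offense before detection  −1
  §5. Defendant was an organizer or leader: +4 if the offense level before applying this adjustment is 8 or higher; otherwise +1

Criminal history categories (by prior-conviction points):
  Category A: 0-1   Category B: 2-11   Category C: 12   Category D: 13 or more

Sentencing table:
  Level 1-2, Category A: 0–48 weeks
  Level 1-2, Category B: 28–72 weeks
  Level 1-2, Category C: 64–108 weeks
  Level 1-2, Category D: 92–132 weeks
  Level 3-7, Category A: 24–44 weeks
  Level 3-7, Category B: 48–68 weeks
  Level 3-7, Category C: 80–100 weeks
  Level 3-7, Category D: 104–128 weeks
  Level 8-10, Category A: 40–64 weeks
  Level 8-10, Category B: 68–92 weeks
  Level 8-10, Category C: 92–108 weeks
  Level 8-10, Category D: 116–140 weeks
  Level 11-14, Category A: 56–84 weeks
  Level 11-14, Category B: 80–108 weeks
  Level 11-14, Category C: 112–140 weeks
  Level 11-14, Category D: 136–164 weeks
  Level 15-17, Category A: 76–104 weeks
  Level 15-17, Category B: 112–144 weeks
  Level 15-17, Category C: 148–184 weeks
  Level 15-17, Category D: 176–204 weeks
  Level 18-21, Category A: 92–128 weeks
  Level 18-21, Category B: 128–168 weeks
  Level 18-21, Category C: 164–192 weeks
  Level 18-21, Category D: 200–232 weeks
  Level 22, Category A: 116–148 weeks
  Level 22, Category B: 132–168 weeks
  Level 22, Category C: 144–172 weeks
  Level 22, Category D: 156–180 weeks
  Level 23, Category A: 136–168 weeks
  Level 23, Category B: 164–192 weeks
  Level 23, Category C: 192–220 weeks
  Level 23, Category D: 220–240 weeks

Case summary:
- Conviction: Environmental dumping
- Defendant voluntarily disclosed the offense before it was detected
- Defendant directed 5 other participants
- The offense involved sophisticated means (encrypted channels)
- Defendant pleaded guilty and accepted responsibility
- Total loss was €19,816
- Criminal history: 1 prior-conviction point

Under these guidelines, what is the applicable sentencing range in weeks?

Base offense level for environmental dumping: 20.
§1 applies: 20 − 2 = 18.
§2 applies: 18 + 3 = 21.
§3 applies (level before this adjustment is 21 ≥ 11, so +4): 21 + 4 = 25.
§4 applies: 25 − 1 = 24.
§5 applies (level before this adjustment is 24 ≥ 8, so +4): 24 + 4 = 28.
Level 28 exceeds the maximum of 23; capped at 23.
Final offense level: 23.
Criminal history: 1 prior point → Category A (0-1).
Level 23 falls in the 23 band.
Grid: Level 23 × Category A = 136-168 weeks.

136-168 weeks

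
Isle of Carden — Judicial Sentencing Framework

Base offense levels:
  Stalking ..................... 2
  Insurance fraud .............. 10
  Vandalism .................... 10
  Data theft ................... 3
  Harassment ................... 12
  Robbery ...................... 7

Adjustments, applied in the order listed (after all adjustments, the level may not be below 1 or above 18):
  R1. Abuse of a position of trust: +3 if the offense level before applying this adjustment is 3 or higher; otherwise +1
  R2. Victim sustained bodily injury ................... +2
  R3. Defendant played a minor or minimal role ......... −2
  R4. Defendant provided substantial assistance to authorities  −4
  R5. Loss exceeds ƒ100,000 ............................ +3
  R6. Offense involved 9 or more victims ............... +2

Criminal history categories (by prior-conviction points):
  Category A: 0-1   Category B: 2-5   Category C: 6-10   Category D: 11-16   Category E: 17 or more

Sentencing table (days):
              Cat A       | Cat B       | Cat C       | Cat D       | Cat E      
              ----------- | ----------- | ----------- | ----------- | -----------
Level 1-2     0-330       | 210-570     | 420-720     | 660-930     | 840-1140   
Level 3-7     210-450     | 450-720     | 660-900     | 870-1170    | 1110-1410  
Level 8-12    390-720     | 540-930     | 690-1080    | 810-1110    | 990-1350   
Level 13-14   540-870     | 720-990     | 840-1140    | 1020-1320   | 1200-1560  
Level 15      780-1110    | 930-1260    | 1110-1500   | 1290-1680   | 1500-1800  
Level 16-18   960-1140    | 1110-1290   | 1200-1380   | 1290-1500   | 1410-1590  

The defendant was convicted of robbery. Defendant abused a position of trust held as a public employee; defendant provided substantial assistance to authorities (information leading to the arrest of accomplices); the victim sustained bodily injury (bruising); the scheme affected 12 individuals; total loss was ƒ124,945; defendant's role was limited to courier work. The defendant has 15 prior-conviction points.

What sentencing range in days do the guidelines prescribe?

Base offense level for robbery: 7.
R1 applies (level before this adjustment is 7 ≥ 3, so +3): 7 + 3 = 10.
R2 applies: 10 + 2 = 12.
R3 applies: 12 − 2 = 10.
R4 applies: 10 − 4 = 6.
R5 applies: 6 + 3 = 9.
R6 applies: 9 + 2 = 11.
Final offense level: 11.
Criminal history: 15 prior points → Category D (11-16).
Level 11 falls in the 8-12 band.
Grid: Level 8-12 × Category D = 810-1110 days.

810-1110 days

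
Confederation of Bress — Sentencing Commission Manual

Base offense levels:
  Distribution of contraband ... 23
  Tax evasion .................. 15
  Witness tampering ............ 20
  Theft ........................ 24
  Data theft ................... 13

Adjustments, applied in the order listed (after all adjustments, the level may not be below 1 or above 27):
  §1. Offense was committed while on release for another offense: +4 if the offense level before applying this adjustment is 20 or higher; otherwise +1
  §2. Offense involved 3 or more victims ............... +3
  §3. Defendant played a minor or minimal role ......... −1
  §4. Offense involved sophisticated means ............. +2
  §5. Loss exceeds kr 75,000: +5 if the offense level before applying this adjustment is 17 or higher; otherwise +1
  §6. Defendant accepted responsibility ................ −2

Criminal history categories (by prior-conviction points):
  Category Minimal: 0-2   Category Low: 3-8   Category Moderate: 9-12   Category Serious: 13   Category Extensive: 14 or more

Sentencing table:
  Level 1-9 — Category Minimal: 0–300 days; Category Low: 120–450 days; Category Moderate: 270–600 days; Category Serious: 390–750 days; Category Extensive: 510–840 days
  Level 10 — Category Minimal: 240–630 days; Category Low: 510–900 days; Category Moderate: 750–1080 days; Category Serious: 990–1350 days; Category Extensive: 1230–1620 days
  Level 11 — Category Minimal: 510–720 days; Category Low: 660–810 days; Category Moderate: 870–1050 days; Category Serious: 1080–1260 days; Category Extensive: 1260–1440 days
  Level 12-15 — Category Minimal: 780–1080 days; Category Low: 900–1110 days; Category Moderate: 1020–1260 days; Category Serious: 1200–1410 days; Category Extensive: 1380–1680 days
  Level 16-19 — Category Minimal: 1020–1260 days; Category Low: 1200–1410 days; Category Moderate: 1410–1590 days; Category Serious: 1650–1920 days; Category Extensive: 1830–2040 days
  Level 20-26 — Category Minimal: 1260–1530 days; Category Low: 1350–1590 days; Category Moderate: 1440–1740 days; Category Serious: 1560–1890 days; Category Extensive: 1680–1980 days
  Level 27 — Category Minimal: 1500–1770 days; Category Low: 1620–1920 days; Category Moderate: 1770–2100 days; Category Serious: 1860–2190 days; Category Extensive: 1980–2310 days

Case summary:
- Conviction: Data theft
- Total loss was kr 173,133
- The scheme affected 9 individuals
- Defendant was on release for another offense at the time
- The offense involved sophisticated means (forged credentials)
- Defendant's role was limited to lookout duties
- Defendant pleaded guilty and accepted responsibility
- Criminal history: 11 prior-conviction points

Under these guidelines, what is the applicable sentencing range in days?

1440-1740 days

Base offense level for data theft: 13.
§1 applies (level before this adjustment is 13 < 20, so +1): 13 + 1 = 14.
§2 applies: 14 + 3 = 17.
§3 applies: 17 − 1 = 16.
§4 applies: 16 + 2 = 18.
§5 applies (level before this adjustment is 18 ≥ 17, so +5): 18 + 5 = 23.
§6 applies: 23 − 2 = 21.
Final offense level: 21.
Criminal history: 11 prior points → Category Moderate (9-12).
Level 21 falls in the 20-26 band.
Grid: Level 20-26 × Category Moderate = 1440-1740 days.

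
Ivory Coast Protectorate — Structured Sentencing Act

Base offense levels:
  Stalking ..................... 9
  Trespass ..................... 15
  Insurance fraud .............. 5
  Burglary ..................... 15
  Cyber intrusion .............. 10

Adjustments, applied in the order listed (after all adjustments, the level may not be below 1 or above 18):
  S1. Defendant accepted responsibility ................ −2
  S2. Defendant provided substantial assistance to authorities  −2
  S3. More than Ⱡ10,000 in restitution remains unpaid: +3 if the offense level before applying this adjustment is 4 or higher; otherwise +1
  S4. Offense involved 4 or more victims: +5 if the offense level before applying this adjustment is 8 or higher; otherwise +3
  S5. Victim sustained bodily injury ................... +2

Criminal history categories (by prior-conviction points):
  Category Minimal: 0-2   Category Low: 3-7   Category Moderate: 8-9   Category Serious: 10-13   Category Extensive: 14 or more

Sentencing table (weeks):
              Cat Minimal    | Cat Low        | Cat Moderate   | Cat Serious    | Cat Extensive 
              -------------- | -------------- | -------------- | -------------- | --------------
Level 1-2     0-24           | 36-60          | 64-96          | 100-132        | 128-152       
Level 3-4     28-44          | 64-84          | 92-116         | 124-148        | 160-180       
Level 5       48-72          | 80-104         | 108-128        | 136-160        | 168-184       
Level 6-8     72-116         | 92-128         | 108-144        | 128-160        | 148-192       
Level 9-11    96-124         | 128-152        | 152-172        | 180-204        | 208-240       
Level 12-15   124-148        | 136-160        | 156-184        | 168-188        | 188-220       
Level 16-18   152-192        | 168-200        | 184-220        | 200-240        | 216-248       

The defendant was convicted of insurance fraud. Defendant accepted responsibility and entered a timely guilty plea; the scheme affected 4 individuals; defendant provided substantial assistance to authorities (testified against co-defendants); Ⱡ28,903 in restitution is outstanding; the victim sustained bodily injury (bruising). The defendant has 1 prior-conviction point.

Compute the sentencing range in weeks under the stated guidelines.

Base offense level for insurance fraud: 5.
S1 applies: 5 − 2 = 3.
S2 applies: 3 − 2 = 1.
S3 applies (level before this adjustment is 1 < 4, so +1): 1 + 1 = 2.
S4 applies (level before this adjustment is 2 < 8, so +3): 2 + 3 = 5.
S5 applies: 5 + 2 = 7.
Final offense level: 7.
Criminal history: 1 prior point → Category Minimal (0-2).
Level 7 falls in the 6-8 band.
Grid: Level 6-8 × Category Minimal = 72-116 weeks.

72-116 weeks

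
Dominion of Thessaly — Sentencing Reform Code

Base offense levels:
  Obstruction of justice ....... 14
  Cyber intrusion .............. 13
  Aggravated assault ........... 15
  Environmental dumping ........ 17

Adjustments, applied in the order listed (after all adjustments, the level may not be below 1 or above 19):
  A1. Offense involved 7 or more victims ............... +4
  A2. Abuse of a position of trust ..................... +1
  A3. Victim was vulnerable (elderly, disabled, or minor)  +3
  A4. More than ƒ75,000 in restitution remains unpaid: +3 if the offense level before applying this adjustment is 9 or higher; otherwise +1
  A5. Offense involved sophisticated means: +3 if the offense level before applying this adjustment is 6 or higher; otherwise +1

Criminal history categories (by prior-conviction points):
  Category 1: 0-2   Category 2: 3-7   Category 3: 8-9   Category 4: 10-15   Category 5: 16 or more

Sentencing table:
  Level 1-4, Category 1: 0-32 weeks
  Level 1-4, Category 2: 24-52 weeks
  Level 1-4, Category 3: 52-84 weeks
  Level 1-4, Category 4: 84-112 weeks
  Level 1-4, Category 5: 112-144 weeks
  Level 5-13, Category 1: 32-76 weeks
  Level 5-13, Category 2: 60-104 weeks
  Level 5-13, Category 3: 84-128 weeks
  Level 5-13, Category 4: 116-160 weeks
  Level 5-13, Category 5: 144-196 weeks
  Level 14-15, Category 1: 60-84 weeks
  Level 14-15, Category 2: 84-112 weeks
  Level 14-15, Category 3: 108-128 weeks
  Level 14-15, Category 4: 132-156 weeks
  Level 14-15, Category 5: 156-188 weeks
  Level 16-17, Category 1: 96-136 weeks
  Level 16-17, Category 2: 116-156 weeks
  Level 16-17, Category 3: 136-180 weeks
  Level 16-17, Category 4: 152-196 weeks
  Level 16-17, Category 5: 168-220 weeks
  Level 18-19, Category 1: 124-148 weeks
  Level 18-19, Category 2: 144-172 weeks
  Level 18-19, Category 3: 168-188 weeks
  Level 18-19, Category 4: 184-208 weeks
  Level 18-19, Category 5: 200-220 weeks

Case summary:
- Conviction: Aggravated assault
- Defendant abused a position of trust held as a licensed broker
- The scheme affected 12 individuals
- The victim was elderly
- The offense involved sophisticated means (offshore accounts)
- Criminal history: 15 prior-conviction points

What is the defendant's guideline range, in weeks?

184-208 weeks

Base offense level for aggravated assault: 15.
A1 applies: 15 + 4 = 19.
A2 applies: 19 + 1 = 20.
A3 applies: 20 + 3 = 23.
A5 applies (level before this adjustment is 23 ≥ 6, so +3): 23 + 3 = 26.
Level 26 exceeds the maximum of 19; capped at 19.
Final offense level: 19.
Criminal history: 15 prior points → Category 4 (10-15).
Level 19 falls in the 18-19 band.
Grid: Level 18-19 × Category 4 = 184-208 weeks.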